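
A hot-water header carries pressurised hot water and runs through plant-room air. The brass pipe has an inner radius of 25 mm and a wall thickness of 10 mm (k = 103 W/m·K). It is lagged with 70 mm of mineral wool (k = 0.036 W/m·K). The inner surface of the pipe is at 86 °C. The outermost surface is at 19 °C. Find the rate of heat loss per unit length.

Per-layer cylindrical resistances, series-summed:
R_brass pipe wall = ln(35/25)/(2π×103×1) = 5.199×10^-4 K/W
R_mineral wool = ln(105/35)/(2π×0.036×1) = 4.857 K/W
R_total = 4.857 K/W
Q = ΔT/R_total = 67/4.857

q′ ≈ 13.8 W/m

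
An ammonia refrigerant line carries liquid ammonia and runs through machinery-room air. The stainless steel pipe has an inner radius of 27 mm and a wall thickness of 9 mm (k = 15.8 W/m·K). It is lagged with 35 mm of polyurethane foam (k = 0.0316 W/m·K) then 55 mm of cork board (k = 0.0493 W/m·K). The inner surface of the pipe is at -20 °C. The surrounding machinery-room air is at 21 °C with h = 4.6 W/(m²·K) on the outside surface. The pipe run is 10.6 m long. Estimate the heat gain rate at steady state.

Q ≈ 78.3 W

Cylindrical conduction, so R = ln(r₂/r₁)/(2πkL) per layer, in series:
R_stainless steel pipe wall = ln(36/27)/(2π×15.8×10.6) = 2.734×10^-4 K/W
R_polyurethane foam = ln(71/36)/(2π×0.0316×10.6) = 0.3227 K/W
R_cork board = ln(126/71)/(2π×0.0493×10.6) = 0.1747 K/W
R_outer film = 1/(h_o·2πr_oL) = 1/(4.6×2π×0.126×10.6) = 0.02591 K/W
R_total = 0.5236 K/W
Q = ΔT/R_total = 41/0.5236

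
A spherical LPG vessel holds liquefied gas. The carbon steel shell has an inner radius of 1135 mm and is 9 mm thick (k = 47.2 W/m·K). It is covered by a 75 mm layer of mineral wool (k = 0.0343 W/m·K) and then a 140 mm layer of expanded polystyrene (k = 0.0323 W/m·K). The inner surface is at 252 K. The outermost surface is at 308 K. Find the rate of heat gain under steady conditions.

Q ≈ 168 W

Spherical conduction: R = (1/r_in − 1/r_out)/(4πk) per layer; series-sum.
R_carbon steel shell = (1/1.135 − 1/1.144)/(4π×47.2) = 1.169×10^-5 K/W
R_mineral wool = (1/1.144 − 1/1.219)/(4π×0.0343) = 0.1248 K/W
R_expanded polystyrene = (1/1.219 − 1/1.359)/(4π×0.0323) = 0.2082 K/W
R_total = 0.333 K/W
Q = ΔT/R_total = 56/0.333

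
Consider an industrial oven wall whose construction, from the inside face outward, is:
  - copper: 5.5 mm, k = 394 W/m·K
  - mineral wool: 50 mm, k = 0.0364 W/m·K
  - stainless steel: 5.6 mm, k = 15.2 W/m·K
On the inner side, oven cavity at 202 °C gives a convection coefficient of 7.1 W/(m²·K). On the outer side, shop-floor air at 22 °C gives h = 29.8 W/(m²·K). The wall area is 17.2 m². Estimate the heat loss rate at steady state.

Thermal resistances in series:
R_inner film = 1/(h_i·A) = 1/(7.1×17.2) = 0.008189 K/W
R_copper = L/(kA) = 0.0055/(394×17.2) = 8.116×10^-7 K/W
R_mineral wool = L/(kA) = 0.05/(0.0364×17.2) = 0.07986 K/W
R_stainless steel = L/(kA) = 0.0056/(15.2×17.2) = 2.142×10^-5 K/W
R_outer film = 1/(h_o·A) = 1/(29.8×17.2) = 0.001951 K/W
R_total = 0.09002 K/W
Q = ΔT / R_total = 180 / 0.09002

Q ≈ 2000 W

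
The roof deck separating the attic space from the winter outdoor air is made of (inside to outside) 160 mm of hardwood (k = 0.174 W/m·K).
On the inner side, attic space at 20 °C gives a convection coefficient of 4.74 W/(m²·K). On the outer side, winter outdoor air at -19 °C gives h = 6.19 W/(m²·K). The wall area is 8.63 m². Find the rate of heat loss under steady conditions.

Q ≈ 260 W

Treating each layer as a thermal resistance in series:
R_inner film = 1/(h_i·A) = 1/(4.74×8.63) = 0.02445 K/W
R_hardwood = L/(kA) = 0.16/(0.174×8.63) = 0.1066 K/W
R_outer film = 1/(h_o·A) = 1/(6.19×8.63) = 0.01872 K/W
R_total = 0.1497 K/W
Q = ΔT / R_total = 39 / 0.1497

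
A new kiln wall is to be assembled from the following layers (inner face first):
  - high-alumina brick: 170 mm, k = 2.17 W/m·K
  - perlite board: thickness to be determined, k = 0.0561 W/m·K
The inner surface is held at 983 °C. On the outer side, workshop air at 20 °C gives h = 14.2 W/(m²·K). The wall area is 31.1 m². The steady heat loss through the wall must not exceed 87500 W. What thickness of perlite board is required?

L ≈ 10.9 mm

Using the resistance-network approach (series):
R_high-alumina brick = L/(kA) = 0.17/(2.17×31.1) = 0.002519 K/W
R_outer film = 1/(h_o·A) = 1/(14.2×31.1) = 0.002264 K/W
Sum of the known resistances R_other = 0.004783 K/W
Required total resistance R_tot = ΔT/Q_allow = 963/87500 = 0.01101 K/W
R_perlite board = R_tot − R_other = 0.006222 K/W
L = R·k·A = 0.006222×0.0561×31.1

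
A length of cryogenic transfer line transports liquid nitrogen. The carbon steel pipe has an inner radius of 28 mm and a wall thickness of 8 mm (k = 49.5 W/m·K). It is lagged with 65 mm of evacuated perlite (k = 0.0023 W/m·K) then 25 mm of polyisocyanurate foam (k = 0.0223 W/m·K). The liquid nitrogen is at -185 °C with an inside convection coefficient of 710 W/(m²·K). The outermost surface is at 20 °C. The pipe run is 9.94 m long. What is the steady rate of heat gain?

Q ≈ 27.9 W

Radial resistances (cylindrical: R_cond = ln(r_o/r_i)/(2πkL), R_conv = 1/(h·2πrL)):
R_inner film = 1/(h_i·2πr₁L) = 1/(710×2π×0.028×9.94) = 8.054×10^-4 K/W
R_carbon steel pipe wall = ln(36/28)/(2π×49.5×9.94) = 8.129×10^-5 K/W
R_evacuated perlite = ln(101/36)/(2π×0.0023×9.94) = 7.182 K/W
R_polyisocyanurate foam = ln(126/101)/(2π×0.0223×9.94) = 0.1588 K/W
R_total = 7.341 K/W
Q = ΔT/R_total = 205/7.341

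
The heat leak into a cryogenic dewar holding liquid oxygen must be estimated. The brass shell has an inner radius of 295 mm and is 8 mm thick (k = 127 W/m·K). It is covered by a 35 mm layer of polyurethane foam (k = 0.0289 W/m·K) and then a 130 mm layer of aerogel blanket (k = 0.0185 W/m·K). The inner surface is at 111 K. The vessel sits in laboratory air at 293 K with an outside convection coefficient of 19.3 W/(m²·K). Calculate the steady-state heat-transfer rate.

Spherical conduction: R = (1/r_in − 1/r_out)/(4πk) per layer; series-sum.
R_brass shell = (1/0.295 − 1/0.303)/(4π×127) = 5.608×10^-5 K/W
R_polyurethane foam = (1/0.303 − 1/0.338)/(4π×0.0289) = 0.941 K/W
R_aerogel blanket = (1/0.338 − 1/0.468)/(4π×0.0185) = 3.535 K/W
R_outer film = 1/(h·4πr_o²) = 1/(19.3×4π×0.468²) = 0.01883 K/W
R_total = 4.495 K/W
Q = ΔT/R_total = 182/4.495

Q ≈ 40.5 W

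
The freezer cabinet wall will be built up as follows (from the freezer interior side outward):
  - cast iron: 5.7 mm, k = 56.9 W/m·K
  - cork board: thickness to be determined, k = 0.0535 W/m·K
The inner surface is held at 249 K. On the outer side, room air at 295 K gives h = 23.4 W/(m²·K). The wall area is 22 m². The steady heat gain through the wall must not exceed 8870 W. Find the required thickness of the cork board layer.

L ≈ 3.81 mm

Treating each layer as a thermal resistance in series:
R_cast iron = L/(kA) = 0.0057/(56.9×22) = 4.553×10^-6 K/W
R_outer film = 1/(h_o·A) = 1/(23.4×22) = 0.001943 K/W
Sum of the known resistances R_other = 0.001947 K/W
Required total resistance R_tot = ΔT/Q_allow = 46/8870 = 0.005186 K/W
R_cork board = R_tot − R_other = 0.003239 K/W
L = R·k·A = 0.003239×0.0535×22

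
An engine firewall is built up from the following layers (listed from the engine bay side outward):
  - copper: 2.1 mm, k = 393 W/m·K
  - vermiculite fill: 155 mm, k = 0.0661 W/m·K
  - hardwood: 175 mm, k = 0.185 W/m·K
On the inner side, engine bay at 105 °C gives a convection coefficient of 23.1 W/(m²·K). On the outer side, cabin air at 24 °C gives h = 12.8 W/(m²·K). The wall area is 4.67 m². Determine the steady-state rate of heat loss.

Q ≈ 111 W

Treating each layer as a thermal resistance in series:
R_inner film = 1/(h_i·A) = 1/(23.1×4.67) = 0.00927 K/W
R_copper = L/(kA) = 0.0021/(393×4.67) = 1.144×10^-6 K/W
R_vermiculite fill = L/(kA) = 0.155/(0.0661×4.67) = 0.5021 K/W
R_hardwood = L/(kA) = 0.175/(0.185×4.67) = 0.2026 K/W
R_outer film = 1/(h_o·A) = 1/(12.8×4.67) = 0.01673 K/W
R_total = 0.7307 K/W
Q = ΔT / R_total = 81 / 0.7307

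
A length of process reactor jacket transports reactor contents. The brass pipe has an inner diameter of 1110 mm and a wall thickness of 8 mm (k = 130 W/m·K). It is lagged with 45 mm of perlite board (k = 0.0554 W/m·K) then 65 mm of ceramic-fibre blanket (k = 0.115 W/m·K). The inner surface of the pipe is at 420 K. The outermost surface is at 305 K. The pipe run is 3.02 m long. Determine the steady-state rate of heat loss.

Radial resistances (cylindrical: R_cond = ln(r_o/r_i)/(2πkL), R_conv = 1/(h·2πrL)):
R_brass pipe wall = ln(563/555)/(2π×130×3.02) = 5.802×10^-6 K/W
R_perlite board = ln(608/563)/(2π×0.0554×3.02) = 0.07315 K/W
R_ceramic-fibre blanket = ln(673/608)/(2π×0.115×3.02) = 0.04655 K/W
R_total = 0.1197 K/W
Q = ΔT/R_total = 115/0.1197

Q ≈ 961 W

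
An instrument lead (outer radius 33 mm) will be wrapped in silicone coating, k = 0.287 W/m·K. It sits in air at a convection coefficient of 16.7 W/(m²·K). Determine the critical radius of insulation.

For a cylinder r_cr = k/h = 0.287/16.7
r_cr = 17.2 mm; since the bare radius (33 mm) is above r_cr, any added insulation will reduce heat loss.

r_cr ≈ 17.2 mm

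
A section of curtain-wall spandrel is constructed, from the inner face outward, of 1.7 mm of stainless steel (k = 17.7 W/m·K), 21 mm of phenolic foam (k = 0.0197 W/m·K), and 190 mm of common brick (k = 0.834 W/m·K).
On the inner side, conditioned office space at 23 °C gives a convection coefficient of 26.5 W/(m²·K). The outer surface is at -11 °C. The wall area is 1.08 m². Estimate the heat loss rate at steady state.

Model the wall as resistances in series:
R_inner film = 1/(h_i·A) = 1/(26.5×1.08) = 0.03494 K/W
R_stainless steel = L/(kA) = 0.0017/(17.7×1.08) = 8.893×10^-5 K/W
R_phenolic foam = L/(kA) = 0.021/(0.0197×1.08) = 0.987 K/W
R_common brick = L/(kA) = 0.19/(0.834×1.08) = 0.2109 K/W
R_total = 1.233 K/W
Q = ΔT / R_total = 34 / 1.233

Q ≈ 27.6 W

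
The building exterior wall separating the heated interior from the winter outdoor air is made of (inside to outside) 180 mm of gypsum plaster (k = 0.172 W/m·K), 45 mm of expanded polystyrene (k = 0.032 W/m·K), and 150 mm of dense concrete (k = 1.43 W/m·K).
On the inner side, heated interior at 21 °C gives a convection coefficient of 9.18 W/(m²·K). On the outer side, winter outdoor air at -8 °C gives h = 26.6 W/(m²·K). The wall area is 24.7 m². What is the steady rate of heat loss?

Q ≈ 265 W

Series thermal resistances:
R_inner film = 1/(h_i·A) = 1/(9.18×24.7) = 0.00441 K/W
R_gypsum plaster = L/(kA) = 0.18/(0.172×24.7) = 0.04237 K/W
R_expanded polystyrene = L/(kA) = 0.045/(0.032×24.7) = 0.05693 K/W
R_dense concrete = L/(kA) = 0.15/(1.43×24.7) = 0.004247 K/W
R_outer film = 1/(h_o·A) = 1/(26.6×24.7) = 0.001522 K/W
R_total = 0.1095 K/W
Q = ΔT / R_total = 29 / 0.1095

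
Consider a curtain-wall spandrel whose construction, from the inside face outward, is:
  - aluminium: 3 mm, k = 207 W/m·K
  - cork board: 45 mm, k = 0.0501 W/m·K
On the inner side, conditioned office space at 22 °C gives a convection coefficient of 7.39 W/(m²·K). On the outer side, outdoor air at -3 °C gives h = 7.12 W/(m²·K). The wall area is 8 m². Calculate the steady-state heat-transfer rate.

Q ≈ 170 W

Treating each layer as a thermal resistance in series:
R_inner film = 1/(h_i·A) = 1/(7.39×8) = 0.01691 K/W
R_aluminium = L/(kA) = 0.003/(207×8) = 1.812×10^-6 K/W
R_cork board = L/(kA) = 0.045/(0.0501×8) = 0.1123 K/W
R_outer film = 1/(h_o·A) = 1/(7.12×8) = 0.01756 K/W
R_total = 0.1467 K/W
Q = ΔT / R_total = 25 / 0.1467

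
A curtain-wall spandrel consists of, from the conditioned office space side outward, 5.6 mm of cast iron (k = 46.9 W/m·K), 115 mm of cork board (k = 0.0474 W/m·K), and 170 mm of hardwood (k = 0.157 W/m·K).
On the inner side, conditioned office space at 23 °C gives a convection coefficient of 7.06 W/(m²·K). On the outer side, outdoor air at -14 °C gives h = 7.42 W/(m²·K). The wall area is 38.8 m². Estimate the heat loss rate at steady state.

Q ≈ 379 W

Thermal resistances in series:
R_inner film = 1/(h_i·A) = 1/(7.06×38.8) = 0.003651 K/W
R_cast iron = L/(kA) = 0.0056/(46.9×38.8) = 3.077×10^-6 K/W
R_cork board = L/(kA) = 0.115/(0.0474×38.8) = 0.06253 K/W
R_hardwood = L/(kA) = 0.17/(0.157×38.8) = 0.02791 K/W
R_outer film = 1/(h_o·A) = 1/(7.42×38.8) = 0.003473 K/W
R_total = 0.09756 K/W
Q = ΔT / R_total = 37 / 0.09756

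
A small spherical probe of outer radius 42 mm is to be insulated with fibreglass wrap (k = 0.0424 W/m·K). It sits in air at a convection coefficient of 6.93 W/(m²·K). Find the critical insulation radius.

For a sphere r_cr = 2k/h = 2×0.0424/6.93
r_cr = 12.2 mm; since the bare radius (42 mm) is above r_cr, any added insulation will reduce heat loss.

r_cr ≈ 12.2 mm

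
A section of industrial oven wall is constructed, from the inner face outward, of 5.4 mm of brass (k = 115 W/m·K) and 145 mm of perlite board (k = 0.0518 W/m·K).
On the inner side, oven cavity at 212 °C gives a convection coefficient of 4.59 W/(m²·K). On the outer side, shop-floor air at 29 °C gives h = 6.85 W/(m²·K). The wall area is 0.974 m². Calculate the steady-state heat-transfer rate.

Using the resistance-network approach (series):
R_inner film = 1/(h_i·A) = 1/(4.59×0.974) = 0.2237 K/W
R_brass = L/(kA) = 0.0054/(115×0.974) = 4.821×10^-5 K/W
R_perlite board = L/(kA) = 0.145/(0.0518×0.974) = 2.874 K/W
R_outer film = 1/(h_o·A) = 1/(6.85×0.974) = 0.1499 K/W
R_total = 3.248 K/W
Q = ΔT / R_total = 183 / 3.248

Q ≈ 56.3 W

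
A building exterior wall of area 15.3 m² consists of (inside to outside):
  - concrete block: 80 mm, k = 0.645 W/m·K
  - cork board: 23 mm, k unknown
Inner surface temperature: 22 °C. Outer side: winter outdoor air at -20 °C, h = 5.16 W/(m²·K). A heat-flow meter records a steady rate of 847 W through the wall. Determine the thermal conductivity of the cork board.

k ≈ 0.0522 W/(m·K)

Model the wall as resistances in series:
R_concrete block = L/(kA) = 0.08/(0.645×15.3) = 0.008107 K/W
R_outer film = 1/(h_o·A) = 1/(5.16×15.3) = 0.01267 K/W
Sum of known resistances R_other = 0.02077 K/W
Total R = ΔT/Q = 42/847 = 0.04959 K/W
R_cork board = R_total − R_other = 0.02881 K/W
k = L/(R·A) = 0.023/(0.02881×15.3)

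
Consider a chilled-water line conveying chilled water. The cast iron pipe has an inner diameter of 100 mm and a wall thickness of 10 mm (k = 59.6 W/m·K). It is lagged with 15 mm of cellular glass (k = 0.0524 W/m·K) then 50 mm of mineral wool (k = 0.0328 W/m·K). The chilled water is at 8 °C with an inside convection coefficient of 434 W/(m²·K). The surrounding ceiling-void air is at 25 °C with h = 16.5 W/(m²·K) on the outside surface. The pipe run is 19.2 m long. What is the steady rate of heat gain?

Q ≈ 101 W

Per-layer cylindrical resistances, series-summed:
R_inner film = 1/(h_i·2πr₁L) = 1/(434×2π×0.05×19.2) = 3.82×10^-4 K/W
R_cast iron pipe wall = ln(60/50)/(2π×59.6×19.2) = 2.536×10^-5 K/W
R_cellular glass = ln(75/60)/(2π×0.0524×19.2) = 0.0353 K/W
R_mineral wool = ln(125/75)/(2π×0.0328×19.2) = 0.1291 K/W
R_outer film = 1/(h_o·2πr_oL) = 1/(16.5×2π×0.125×19.2) = 0.004019 K/W
R_total = 0.1688 K/W
Q = ΔT/R_total = 17/0.1688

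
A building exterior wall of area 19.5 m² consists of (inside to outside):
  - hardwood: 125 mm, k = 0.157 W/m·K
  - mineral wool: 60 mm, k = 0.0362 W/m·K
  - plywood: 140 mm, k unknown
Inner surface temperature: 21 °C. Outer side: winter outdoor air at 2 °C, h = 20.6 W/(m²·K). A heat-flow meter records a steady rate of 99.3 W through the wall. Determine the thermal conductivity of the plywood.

Series thermal resistances:
R_hardwood = L/(kA) = 0.125/(0.157×19.5) = 0.04083 K/W
R_mineral wool = L/(kA) = 0.06/(0.0362×19.5) = 0.085 K/W
R_outer film = 1/(h_o·A) = 1/(20.6×19.5) = 0.002489 K/W
Sum of known resistances R_other = 0.1283 K/W
Total R = ΔT/Q = 19/99.3 = 0.1913 K/W
R_plywood = R_total − R_other = 0.06302 K/W
k = L/(R·A) = 0.14/(0.06302×19.5)

k ≈ 0.114 W/(m·K)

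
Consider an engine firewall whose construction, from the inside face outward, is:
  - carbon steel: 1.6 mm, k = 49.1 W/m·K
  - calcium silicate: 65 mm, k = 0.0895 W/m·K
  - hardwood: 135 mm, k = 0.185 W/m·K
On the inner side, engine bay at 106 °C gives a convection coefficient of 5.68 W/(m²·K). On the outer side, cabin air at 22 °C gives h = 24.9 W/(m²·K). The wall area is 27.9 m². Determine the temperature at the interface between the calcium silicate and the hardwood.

T ≈ 60.7 °C

Model the wall as resistances in series:
R_inner film = 1/(h_i·A) = 1/(5.68×27.9) = 0.00631 K/W
R_carbon steel = L/(kA) = 0.0016/(49.1×27.9) = 1.168×10^-6 K/W
R_calcium silicate = L/(kA) = 0.065/(0.0895×27.9) = 0.02603 K/W
R_hardwood = L/(kA) = 0.135/(0.185×27.9) = 0.02616 K/W
R_outer film = 1/(h_o·A) = 1/(24.9×27.9) = 0.001439 K/W
R_total = 0.05994 K/W;  Q = ΔT/R_total = 84/0.05994 = 1401 W
T_interface = T_inner − Q·ΣR(inner→interface) = 106 − 1400×0.03234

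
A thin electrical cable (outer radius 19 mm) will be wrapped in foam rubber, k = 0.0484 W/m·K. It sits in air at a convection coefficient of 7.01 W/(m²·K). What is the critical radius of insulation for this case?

For a cylinder r_cr = k/h = 0.0484/7.01
r_cr = 6.9 mm; since the bare radius (19 mm) is above r_cr, any added insulation will reduce heat loss.

r_cr ≈ 6.9 mm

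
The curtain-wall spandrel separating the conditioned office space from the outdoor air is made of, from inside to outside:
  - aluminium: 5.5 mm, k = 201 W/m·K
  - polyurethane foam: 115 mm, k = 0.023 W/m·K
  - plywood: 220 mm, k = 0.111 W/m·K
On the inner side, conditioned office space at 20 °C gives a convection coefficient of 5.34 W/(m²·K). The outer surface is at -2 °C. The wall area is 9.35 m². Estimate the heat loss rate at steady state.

Treating each layer as a thermal resistance in series:
R_inner film = 1/(h_i·A) = 1/(5.34×9.35) = 0.02003 K/W
R_aluminium = L/(kA) = 0.0055/(201×9.35) = 2.927×10^-6 K/W
R_polyurethane foam = L/(kA) = 0.115/(0.023×9.35) = 0.5348 K/W
R_plywood = L/(kA) = 0.22/(0.111×9.35) = 0.212 K/W
R_total = 0.7668 K/W
Q = ΔT / R_total = 22 / 0.7668

Q ≈ 28.7 W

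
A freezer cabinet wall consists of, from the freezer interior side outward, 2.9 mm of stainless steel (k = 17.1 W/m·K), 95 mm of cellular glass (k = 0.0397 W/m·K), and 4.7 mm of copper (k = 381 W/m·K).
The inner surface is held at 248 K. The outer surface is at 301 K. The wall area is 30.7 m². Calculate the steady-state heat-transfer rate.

Model the wall as resistances in series:
R_stainless steel = L/(kA) = 0.0029/(17.1×30.7) = 5.524×10^-6 K/W
R_cellular glass = L/(kA) = 0.095/(0.0397×30.7) = 0.07795 K/W
R_copper = L/(kA) = 0.0047/(381×30.7) = 4.018×10^-7 K/W
R_total = 0.07795 K/W
Q = ΔT / R_total = 53 / 0.07795

Q ≈ 680 W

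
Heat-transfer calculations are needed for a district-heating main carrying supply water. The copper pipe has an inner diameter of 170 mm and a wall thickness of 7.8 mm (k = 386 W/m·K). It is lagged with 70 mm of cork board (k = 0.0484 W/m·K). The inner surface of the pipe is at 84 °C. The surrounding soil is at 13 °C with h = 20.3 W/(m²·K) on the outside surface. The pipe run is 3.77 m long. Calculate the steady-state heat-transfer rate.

Per-layer cylindrical resistances, series-summed:
R_copper pipe wall = ln(92.8/85)/(2π×386×3.77) = 9.602×10^-6 K/W
R_cork board = ln(162.8/92.8)/(2π×0.0484×3.77) = 0.4903 K/W
R_outer film = 1/(h_o·2πr_oL) = 1/(20.3×2π×0.1628×3.77) = 0.01277 K/W
R_total = 0.503 K/W
Q = ΔT/R_total = 71/0.503

Q ≈ 141 W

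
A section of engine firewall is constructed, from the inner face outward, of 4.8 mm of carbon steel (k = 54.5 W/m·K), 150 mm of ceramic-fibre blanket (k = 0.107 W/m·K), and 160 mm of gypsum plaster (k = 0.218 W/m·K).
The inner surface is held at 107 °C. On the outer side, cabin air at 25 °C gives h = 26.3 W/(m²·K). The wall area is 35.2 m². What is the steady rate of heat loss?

Treating each layer as a thermal resistance in series:
R_carbon steel = L/(kA) = 0.0048/(54.5×35.2) = 2.502×10^-6 K/W
R_ceramic-fibre blanket = L/(kA) = 0.15/(0.107×35.2) = 0.03983 K/W
R_gypsum plaster = L/(kA) = 0.16/(0.218×35.2) = 0.02085 K/W
R_outer film = 1/(h_o·A) = 1/(26.3×35.2) = 0.00108 K/W
R_total = 0.06176 K/W
Q = ΔT / R_total = 82 / 0.06176

Q ≈ 1330 W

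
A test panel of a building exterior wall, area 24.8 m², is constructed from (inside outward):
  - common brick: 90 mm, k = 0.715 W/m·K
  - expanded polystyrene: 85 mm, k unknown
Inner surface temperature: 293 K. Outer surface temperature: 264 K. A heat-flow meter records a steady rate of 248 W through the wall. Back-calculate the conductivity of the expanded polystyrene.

Thermal resistances in series:
R_common brick = L/(kA) = 0.09/(0.715×24.8) = 0.005076 K/W
Sum of known resistances R_other = 0.005076 K/W
Total R = ΔT/Q = 29/248 = 0.1169 K/W
R_expanded polystyrene = R_total − R_other = 0.1119 K/W
k = L/(R·A) = 0.085/(0.1119×24.8)

k ≈ 0.0306 W/(m·K)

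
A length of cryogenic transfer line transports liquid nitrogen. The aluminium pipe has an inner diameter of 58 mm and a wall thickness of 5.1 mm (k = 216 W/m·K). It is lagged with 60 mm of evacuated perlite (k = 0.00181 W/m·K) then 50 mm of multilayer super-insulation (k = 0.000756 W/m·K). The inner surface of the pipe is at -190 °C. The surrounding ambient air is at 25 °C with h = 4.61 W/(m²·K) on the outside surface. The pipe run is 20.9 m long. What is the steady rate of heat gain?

Per-layer cylindrical resistances, series-summed:
R_aluminium pipe wall = ln(34.1/29)/(2π×216×20.9) = 5.711×10^-6 K/W
R_evacuated perlite = ln(94.1/34.1)/(2π×0.00181×20.9) = 4.271 K/W
R_multilayer super-insulation = ln(144.1/94.1)/(2π×0.000756×20.9) = 4.293 K/W
R_outer film = 1/(h_o·2πr_oL) = 1/(4.61×2π×0.1441×20.9) = 0.01146 K/W
R_total = 8.575 K/W
Q = ΔT/R_total = 215/8.575

Q ≈ 25.1 W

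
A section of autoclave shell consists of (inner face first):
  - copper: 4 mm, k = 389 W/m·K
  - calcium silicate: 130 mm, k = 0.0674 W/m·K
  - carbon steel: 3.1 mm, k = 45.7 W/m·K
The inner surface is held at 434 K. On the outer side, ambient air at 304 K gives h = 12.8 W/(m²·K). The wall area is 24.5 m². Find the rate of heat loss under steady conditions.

Series thermal resistances:
R_copper = L/(kA) = 0.004/(389×24.5) = 4.197×10^-7 K/W
R_calcium silicate = L/(kA) = 0.13/(0.0674×24.5) = 0.07873 K/W
R_carbon steel = L/(kA) = 0.0031/(45.7×24.5) = 2.769×10^-6 K/W
R_outer film = 1/(h_o·A) = 1/(12.8×24.5) = 0.003189 K/W
R_total = 0.08192 K/W
Q = ΔT / R_total = 130 / 0.08192

Q ≈ 1590 W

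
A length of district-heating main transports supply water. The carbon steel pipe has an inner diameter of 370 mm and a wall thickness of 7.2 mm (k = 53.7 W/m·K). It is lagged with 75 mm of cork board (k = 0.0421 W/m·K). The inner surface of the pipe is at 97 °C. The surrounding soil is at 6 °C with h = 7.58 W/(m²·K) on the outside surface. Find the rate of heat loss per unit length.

q′ ≈ 68.7 W/m

Cylindrical conduction, so R = ln(r₂/r₁)/(2πkL) per layer, in series:
R_carbon steel pipe wall = ln(192.2/185)/(2π×53.7×1) = 1.132×10^-4 K/W
R_cork board = ln(267.2/192.2)/(2π×0.0421×1) = 1.245 K/W
R_outer film = 1/(h_o·2πr_oL) = 1/(7.58×2π×0.2672×1) = 0.07858 K/W
R_total = 1.324 K/W
Q = ΔT/R_total = 91/1.324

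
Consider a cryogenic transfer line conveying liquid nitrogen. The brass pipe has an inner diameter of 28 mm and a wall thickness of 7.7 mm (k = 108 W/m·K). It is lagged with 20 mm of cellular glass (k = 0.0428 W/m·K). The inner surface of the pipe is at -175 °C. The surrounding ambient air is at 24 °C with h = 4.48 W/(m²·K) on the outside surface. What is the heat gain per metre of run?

Cylindrical conduction, so R = ln(r₂/r₁)/(2πkL) per layer, in series:
R_brass pipe wall = ln(21.7/14)/(2π×108×1) = 6.458×10^-4 K/W
R_cellular glass = ln(41.7/21.7)/(2π×0.0428×1) = 2.429 K/W
R_outer film = 1/(h_o·2πr_oL) = 1/(4.48×2π×0.0417×1) = 0.8519 K/W
R_total = 3.282 K/W
Q = ΔT/R_total = 199/3.282

q′ ≈ 60.6 W/m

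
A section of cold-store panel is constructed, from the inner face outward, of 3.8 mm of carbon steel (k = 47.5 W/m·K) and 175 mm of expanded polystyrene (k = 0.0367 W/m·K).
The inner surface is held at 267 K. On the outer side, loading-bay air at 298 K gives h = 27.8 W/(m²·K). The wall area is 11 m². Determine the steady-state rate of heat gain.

Q ≈ 71 W

Treating each layer as a thermal resistance in series:
R_carbon steel = L/(kA) = 0.0038/(47.5×11) = 7.273×10^-6 K/W
R_expanded polystyrene = L/(kA) = 0.175/(0.0367×11) = 0.4335 K/W
R_outer film = 1/(h_o·A) = 1/(27.8×11) = 0.00327 K/W
R_total = 0.4368 K/W
Q = ΔT / R_total = 31 / 0.4368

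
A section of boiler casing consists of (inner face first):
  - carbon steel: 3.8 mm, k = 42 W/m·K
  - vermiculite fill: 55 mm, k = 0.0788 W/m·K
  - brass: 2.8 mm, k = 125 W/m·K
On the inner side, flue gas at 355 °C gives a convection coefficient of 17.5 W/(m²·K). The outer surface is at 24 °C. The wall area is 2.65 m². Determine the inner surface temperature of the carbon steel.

Using the resistance-network approach (series):
R_inner film = 1/(h_i·A) = 1/(17.5×2.65) = 0.02156 K/W
R_carbon steel = L/(kA) = 0.0038/(42×2.65) = 3.414×10^-5 K/W
R_vermiculite fill = L/(kA) = 0.055/(0.0788×2.65) = 0.2634 K/W
R_brass = L/(kA) = 0.0028/(125×2.65) = 8.453×10^-6 K/W
R_total = 0.285 K/W;  Q = ΔT/R_total = 331/0.285 = 1161 W
T_interface = T_inner − Q·ΣR(inner→interface) = 355 − 1160×0.02156

T ≈ 330 °C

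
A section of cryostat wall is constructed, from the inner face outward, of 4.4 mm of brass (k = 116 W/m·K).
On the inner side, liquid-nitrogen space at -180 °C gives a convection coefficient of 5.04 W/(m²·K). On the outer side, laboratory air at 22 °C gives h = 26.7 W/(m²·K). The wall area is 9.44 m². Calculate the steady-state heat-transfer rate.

Q ≈ 8080 W

Using the resistance-network approach (series):
R_inner film = 1/(h_i·A) = 1/(5.04×9.44) = 0.02102 K/W
R_brass = L/(kA) = 0.0044/(116×9.44) = 4.018×10^-6 K/W
R_outer film = 1/(h_o·A) = 1/(26.7×9.44) = 0.003967 K/W
R_total = 0.02499 K/W
Q = ΔT / R_total = 202 / 0.02499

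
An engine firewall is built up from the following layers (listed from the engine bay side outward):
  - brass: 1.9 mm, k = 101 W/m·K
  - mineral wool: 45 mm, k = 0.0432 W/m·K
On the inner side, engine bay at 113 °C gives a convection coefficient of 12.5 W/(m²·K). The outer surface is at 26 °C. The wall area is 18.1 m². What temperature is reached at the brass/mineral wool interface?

T ≈ 107 °C

Series thermal resistances:
R_inner film = 1/(h_i·A) = 1/(12.5×18.1) = 0.00442 K/W
R_brass = L/(kA) = 0.0019/(101×18.1) = 1.039×10^-6 K/W
R_mineral wool = L/(kA) = 0.045/(0.0432×18.1) = 0.05755 K/W
R_total = 0.06197 K/W;  Q = ΔT/R_total = 87/0.06197 = 1404 W
T_interface = T_inner − Q·ΣR(inner→interface) = 113 − 1400×0.004421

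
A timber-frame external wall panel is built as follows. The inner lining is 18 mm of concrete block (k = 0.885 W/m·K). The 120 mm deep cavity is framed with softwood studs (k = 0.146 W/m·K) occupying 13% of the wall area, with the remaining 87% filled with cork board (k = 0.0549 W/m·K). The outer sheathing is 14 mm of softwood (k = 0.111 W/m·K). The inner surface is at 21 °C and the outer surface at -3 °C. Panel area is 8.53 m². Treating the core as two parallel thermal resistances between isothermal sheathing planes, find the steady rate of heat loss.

Sheathing layers in series; stud and cavity paths in parallel between them.
R_inner = 0.018/(0.885×8.53) = 0.002384 K/W
R_stud  = 0.12/(0.146×0.13×8.53) = 0.7412 K/W
R_cav   = 0.12/(0.0549×0.87×8.53) = 0.2945 K/W
1/R_core = 1/R_stud + 1/R_cav → R_core = 0.2108 K/W
R_outer = 0.014/(0.111×8.53) = 0.01479 K/W
R_total = 0.2279 K/W
Q = ΔT/R_total = 24/0.2279

Q ≈ 105 W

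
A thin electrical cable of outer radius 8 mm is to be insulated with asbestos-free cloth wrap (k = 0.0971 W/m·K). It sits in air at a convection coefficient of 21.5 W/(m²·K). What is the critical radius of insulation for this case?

r_cr ≈ 4.52 mm

For a cylinder r_cr = k/h = 0.0971/21.5
r_cr = 4.52 mm; since the bare radius (8 mm) is above r_cr, any added insulation will reduce heat loss.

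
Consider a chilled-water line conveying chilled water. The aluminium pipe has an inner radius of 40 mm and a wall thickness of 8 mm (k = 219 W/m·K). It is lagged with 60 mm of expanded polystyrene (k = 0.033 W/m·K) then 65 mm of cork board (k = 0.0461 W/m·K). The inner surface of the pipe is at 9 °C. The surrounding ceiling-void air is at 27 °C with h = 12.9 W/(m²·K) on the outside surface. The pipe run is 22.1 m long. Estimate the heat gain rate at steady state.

Q ≈ 70.9 W

Treating each annulus and film as a series resistance:
R_aluminium pipe wall = ln(48/40)/(2π×219×22.1) = 5.995×10^-6 K/W
R_expanded polystyrene = ln(108/48)/(2π×0.033×22.1) = 0.177 K/W
R_cork board = ln(173/108)/(2π×0.0461×22.1) = 0.0736 K/W
R_outer film = 1/(h_o·2πr_oL) = 1/(12.9×2π×0.173×22.1) = 0.003227 K/W
R_total = 0.2538 K/W
Q = ΔT/R_total = 18/0.2538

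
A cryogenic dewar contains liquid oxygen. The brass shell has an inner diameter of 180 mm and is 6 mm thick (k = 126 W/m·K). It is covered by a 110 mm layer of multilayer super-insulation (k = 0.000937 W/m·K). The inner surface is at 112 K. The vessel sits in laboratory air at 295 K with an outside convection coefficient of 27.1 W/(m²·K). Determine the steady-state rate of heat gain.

Q ≈ 0.387 W

Spherical conduction: R = (1/r_in − 1/r_out)/(4πk) per layer; series-sum.
R_brass shell = (1/0.09 − 1/0.096)/(4π×126) = 4.386×10^-4 K/W
R_multilayer super-insulation = (1/0.096 − 1/0.206)/(4π×0.000937) = 472.4 K/W
R_outer film = 1/(h·4πr_o²) = 1/(27.1×4π×0.206²) = 0.0692 K/W
R_total = 472.5 K/W
Q = ΔT/R_total = 183/472.5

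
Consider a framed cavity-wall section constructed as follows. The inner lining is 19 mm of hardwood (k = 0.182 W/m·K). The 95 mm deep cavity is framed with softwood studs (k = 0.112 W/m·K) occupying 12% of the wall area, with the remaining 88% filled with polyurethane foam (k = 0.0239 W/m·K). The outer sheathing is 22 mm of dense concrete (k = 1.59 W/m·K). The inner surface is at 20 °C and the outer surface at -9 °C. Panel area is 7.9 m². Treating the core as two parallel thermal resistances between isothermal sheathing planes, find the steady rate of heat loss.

Q ≈ 79.7 W

Sheathing layers in series; stud and cavity paths in parallel between them.
R_inner = 0.019/(0.182×7.9) = 0.01321 K/W
R_stud  = 0.095/(0.112×0.12×7.9) = 0.8947 K/W
R_cav   = 0.095/(0.0239×0.88×7.9) = 0.5718 K/W
1/R_core = 1/R_stud + 1/R_cav → R_core = 0.3488 K/W
R_outer = 0.022/(1.59×7.9) = 0.001751 K/W
R_total = 0.3638 K/W
Q = ΔT/R_total = 29/0.3638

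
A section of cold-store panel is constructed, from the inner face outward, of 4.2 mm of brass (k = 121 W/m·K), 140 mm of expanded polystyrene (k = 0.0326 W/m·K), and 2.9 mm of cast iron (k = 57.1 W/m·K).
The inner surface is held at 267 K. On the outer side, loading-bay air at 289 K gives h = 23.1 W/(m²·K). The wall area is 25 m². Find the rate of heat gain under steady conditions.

Q ≈ 127 W

Thermal resistances in series:
R_brass = L/(kA) = 0.0042/(121×25) = 1.388×10^-6 K/W
R_expanded polystyrene = L/(kA) = 0.14/(0.0326×25) = 0.1718 K/W
R_cast iron = L/(kA) = 0.0029/(57.1×25) = 2.032×10^-6 K/W
R_outer film = 1/(h_o·A) = 1/(23.1×25) = 0.001732 K/W
R_total = 0.1735 K/W
Q = ΔT / R_total = 22 / 0.1735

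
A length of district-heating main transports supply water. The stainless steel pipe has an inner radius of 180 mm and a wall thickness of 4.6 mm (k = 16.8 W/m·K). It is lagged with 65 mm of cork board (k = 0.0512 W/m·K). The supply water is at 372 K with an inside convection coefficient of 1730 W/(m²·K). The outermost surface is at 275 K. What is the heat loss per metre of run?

Radial resistances (cylindrical: R_cond = ln(r_o/r_i)/(2πkL), R_conv = 1/(h·2πrL)):
R_inner film = 1/(h_i·2πr₁L) = 1/(1730×2π×0.18×1) = 5.111×10^-4 K/W
R_stainless steel pipe wall = ln(184.6/180)/(2π×16.8×1) = 2.391×10^-4 K/W
R_cork board = ln(249.6/184.6)/(2π×0.0512×1) = 0.9377 K/W
R_total = 0.9385 K/W
Q = ΔT/R_total = 97/0.9385

q′ ≈ 103 W/m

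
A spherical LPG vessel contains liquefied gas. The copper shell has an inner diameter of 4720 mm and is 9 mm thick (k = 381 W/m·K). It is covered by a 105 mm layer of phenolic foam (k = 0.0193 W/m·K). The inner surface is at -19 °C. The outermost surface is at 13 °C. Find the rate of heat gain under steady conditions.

Q ≈ 433 W

Radial (spherical) resistances in series:
R_copper shell = (1/2.36 − 1/2.369)/(4π×381) = 3.362×10^-7 K/W
R_phenolic foam = (1/2.369 − 1/2.474)/(4π×0.0193) = 0.07387 K/W
R_total = 0.07387 K/W
Q = ΔT/R_total = 32/0.07387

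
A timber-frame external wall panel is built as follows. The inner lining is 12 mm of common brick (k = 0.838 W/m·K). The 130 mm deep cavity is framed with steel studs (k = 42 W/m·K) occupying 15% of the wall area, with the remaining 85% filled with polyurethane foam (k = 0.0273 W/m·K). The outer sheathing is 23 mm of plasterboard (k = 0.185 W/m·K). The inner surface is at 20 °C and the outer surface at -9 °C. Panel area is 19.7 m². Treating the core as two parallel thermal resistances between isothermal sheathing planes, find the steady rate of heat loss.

Q ≈ 3590 W

Sheathing layers in series; stud and cavity paths in parallel between them.
R_inner = 0.012/(0.838×19.7) = 7.269×10^-4 K/W
R_stud  = 0.13/(42×0.15×19.7) = 0.001047 K/W
R_cav   = 0.13/(0.0273×0.85×19.7) = 0.2844 K/W
1/R_core = 1/R_stud + 1/R_cav → R_core = 0.001044 K/W
R_outer = 0.023/(0.185×19.7) = 0.006311 K/W
R_total = 0.008081 K/W
Q = ΔT/R_total = 29/0.008081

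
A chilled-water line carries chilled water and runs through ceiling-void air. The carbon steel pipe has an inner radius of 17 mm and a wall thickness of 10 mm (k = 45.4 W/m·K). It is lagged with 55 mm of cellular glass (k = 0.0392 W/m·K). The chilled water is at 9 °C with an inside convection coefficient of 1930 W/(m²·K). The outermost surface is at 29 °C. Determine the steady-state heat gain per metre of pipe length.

Treating each annulus and film as a series resistance:
R_inner film = 1/(h_i·2πr₁L) = 1/(1930×2π×0.017×1) = 0.004851 K/W
R_carbon steel pipe wall = ln(27/17)/(2π×45.4×1) = 0.001622 K/W
R_cellular glass = ln(82/27)/(2π×0.0392×1) = 4.51 K/W
R_total = 4.517 K/W
Q = ΔT/R_total = 20/4.517

q′ ≈ 4.43 W/m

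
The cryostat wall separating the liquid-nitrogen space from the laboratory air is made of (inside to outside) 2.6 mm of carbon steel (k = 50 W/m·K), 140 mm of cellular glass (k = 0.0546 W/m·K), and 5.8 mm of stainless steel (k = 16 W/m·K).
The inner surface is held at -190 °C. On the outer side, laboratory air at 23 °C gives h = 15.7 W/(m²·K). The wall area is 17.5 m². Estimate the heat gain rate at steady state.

Series thermal resistances:
R_carbon steel = L/(kA) = 0.0026/(50×17.5) = 2.971×10^-6 K/W
R_cellular glass = L/(kA) = 0.14/(0.0546×17.5) = 0.1465 K/W
R_stainless steel = L/(kA) = 0.0058/(16×17.5) = 2.071×10^-5 K/W
R_outer film = 1/(h_o·A) = 1/(15.7×17.5) = 0.00364 K/W
R_total = 0.1502 K/W
Q = ΔT / R_total = 213 / 0.1502

Q ≈ 1420 W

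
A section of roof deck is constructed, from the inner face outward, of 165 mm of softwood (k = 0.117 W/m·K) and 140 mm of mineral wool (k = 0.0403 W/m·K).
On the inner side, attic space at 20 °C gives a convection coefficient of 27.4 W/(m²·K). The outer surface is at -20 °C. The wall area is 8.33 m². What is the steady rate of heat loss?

Q ≈ 67.7 W

Model the wall as resistances in series:
R_inner film = 1/(h_i·A) = 1/(27.4×8.33) = 0.004381 K/W
R_softwood = L/(kA) = 0.165/(0.117×8.33) = 0.1693 K/W
R_mineral wool = L/(kA) = 0.14/(0.0403×8.33) = 0.417 K/W
R_total = 0.5907 K/W
Q = ΔT / R_total = 40 / 0.5907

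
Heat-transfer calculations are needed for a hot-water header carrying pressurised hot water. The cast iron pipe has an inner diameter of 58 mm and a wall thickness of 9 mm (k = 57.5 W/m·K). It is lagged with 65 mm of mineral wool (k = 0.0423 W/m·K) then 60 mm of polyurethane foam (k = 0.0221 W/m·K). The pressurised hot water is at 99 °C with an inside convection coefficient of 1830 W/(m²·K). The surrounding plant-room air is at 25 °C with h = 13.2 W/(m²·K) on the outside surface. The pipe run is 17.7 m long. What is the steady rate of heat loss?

Q ≈ 184 W

Radial resistances (cylindrical: R_cond = ln(r_o/r_i)/(2πkL), R_conv = 1/(h·2πrL)):
R_inner film = 1/(h_i·2πr₁L) = 1/(1830×2π×0.029×17.7) = 1.694×10^-4 K/W
R_cast iron pipe wall = ln(38/29)/(2π×57.5×17.7) = 4.227×10^-5 K/W
R_mineral wool = ln(103/38)/(2π×0.0423×17.7) = 0.212 K/W
R_polyurethane foam = ln(163/103)/(2π×0.0221×17.7) = 0.1868 K/W
R_outer film = 1/(h_o·2πr_oL) = 1/(13.2×2π×0.163×17.7) = 0.004179 K/W
R_total = 0.4031 K/W
Q = ΔT/R_total = 74/0.4031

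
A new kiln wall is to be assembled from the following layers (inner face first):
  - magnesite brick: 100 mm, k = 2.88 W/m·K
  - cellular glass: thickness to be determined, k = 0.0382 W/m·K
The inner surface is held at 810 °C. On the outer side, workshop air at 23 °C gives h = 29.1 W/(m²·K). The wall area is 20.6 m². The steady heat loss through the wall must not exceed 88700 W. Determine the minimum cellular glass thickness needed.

Thermal resistances in series:
R_magnesite brick = L/(kA) = 0.1/(2.88×20.6) = 0.001686 K/W
R_outer film = 1/(h_o·A) = 1/(29.1×20.6) = 0.001668 K/W
Sum of the known resistances R_other = 0.003354 K/W
Required total resistance R_tot = ΔT/Q_allow = 787/88700 = 0.008873 K/W
R_cellular glass = R_tot − R_other = 0.005519 K/W
L = R·k·A = 0.005519×0.0382×20.6

L ≈ 4.34 mm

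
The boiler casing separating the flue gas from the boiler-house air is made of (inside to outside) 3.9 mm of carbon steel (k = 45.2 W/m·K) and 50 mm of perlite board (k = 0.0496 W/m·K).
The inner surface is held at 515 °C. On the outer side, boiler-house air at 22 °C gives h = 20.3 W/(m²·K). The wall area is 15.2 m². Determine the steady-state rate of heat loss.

Using the resistance-network approach (series):
R_carbon steel = L/(kA) = 0.0039/(45.2×15.2) = 5.677×10^-6 K/W
R_perlite board = L/(kA) = 0.05/(0.0496×15.2) = 0.06632 K/W
R_outer film = 1/(h_o·A) = 1/(20.3×15.2) = 0.003241 K/W
R_total = 0.06957 K/W
Q = ΔT / R_total = 493 / 0.06957

Q ≈ 7090 W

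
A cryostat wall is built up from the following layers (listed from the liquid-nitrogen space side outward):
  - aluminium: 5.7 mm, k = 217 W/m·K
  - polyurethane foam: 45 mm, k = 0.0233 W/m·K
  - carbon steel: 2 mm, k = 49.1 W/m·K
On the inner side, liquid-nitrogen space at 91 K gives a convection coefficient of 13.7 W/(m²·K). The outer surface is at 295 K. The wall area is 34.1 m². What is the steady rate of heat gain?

Using the resistance-network approach (series):
R_inner film = 1/(h_i·A) = 1/(13.7×34.1) = 0.002141 K/W
R_aluminium = L/(kA) = 0.0057/(217×34.1) = 7.703×10^-7 K/W
R_polyurethane foam = L/(kA) = 0.045/(0.0233×34.1) = 0.05664 K/W
R_carbon steel = L/(kA) = 0.002/(49.1×34.1) = 1.195×10^-6 K/W
R_total = 0.05878 K/W
Q = ΔT / R_total = 204 / 0.05878

Q ≈ 3470 W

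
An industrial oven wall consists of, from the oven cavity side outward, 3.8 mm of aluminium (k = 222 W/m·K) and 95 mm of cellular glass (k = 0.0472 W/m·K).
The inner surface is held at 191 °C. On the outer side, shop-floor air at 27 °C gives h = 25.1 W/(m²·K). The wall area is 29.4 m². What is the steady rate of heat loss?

Q ≈ 2350 W

Thermal resistances in series:
R_aluminium = L/(kA) = 0.0038/(222×29.4) = 5.822×10^-7 K/W
R_cellular glass = L/(kA) = 0.095/(0.0472×29.4) = 0.06846 K/W
R_outer film = 1/(h_o·A) = 1/(25.1×29.4) = 0.001355 K/W
R_total = 0.06982 K/W
Q = ΔT / R_total = 164 / 0.06982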